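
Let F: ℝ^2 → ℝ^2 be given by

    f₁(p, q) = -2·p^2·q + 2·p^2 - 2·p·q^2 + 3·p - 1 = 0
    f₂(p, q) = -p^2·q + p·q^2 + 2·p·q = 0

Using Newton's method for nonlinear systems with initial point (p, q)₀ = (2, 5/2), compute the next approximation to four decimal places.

(2.1667, 1.2292)

At (2, 5/2): F = (-32.0000, 12.5000).
Jacobian J = [[-4·p·q + 4·p - 2·q^2 + 3, -2·p^2 - 4·p·q], [-2·p·q + q^2 + 2·q, -p^2 + 2·p·q + 2·p]].
At the point, J = [[-21.5000, -28.0000], [1.2500, 10.0000]] (det J = -180.0000).
Solving J·Δ = −F gives Δ = (0.1667, -1.2708).
Then the next iterate is (p, q)₁ = (2.1667, 1.2292).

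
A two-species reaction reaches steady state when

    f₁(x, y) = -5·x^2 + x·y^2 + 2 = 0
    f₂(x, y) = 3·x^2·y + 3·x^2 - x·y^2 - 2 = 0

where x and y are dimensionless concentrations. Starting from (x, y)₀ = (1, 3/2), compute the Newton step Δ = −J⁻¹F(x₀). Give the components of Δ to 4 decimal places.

(-0.2549, -0.4085)

At (1, 3/2): F = (-0.7500, 3.2500).
Jacobian J = [[-10·x + y^2, 2·x·y], [6·x·y + 6·x - y^2, 3·x^2 - 2·x·y]].
At the point, J = [[-7.7500, 3.0000], [12.7500, 0.0000]] (det J = -38.2500).
Solving J·Δ = −F gives Δ = (-0.2549, -0.4085).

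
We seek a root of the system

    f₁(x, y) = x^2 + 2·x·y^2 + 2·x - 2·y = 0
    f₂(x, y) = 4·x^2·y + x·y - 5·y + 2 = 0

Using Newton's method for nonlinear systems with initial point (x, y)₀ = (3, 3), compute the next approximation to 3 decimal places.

At (3, 3): F = (63.000, 104.000).
Jacobian J = [[2·x + 2·y^2 + 2, 4·x·y - 2], [8·x·y + y, 4·x^2 + x - 5]].
At the point, J = [[26.000, 34.000], [75.000, 34.000]] (det J = -1666.000).
Solving J·Δ = −F gives Δ = (-0.837, -1.213).
Then the next iterate is (x, y)₁ = (2.163, 1.787).

(2.163, 1.787)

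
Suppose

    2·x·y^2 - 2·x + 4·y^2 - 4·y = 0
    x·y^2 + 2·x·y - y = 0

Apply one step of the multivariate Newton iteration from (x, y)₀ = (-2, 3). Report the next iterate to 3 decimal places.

(-1.981, 1.075)

At (-2, 3): F = (-8.000, -33.000).
Jacobian J = [[2·y^2 - 2, 4·x·y + 8·y - 4], [y^2 + 2·y, 2·x·y + 2·x - 1]].
At the point, J = [[16.000, -4.000], [15.000, -17.000]] (det J = -212.000).
Solving J·Δ = −F gives Δ = (0.019, -1.925).
Then the next iterate is (x, y)₁ = (-1.981, 1.075).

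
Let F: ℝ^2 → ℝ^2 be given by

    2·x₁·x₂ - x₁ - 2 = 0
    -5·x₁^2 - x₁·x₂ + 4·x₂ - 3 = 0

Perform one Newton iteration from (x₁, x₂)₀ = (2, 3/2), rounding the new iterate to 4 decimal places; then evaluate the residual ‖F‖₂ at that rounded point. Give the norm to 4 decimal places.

At (2, 3/2): F = (2.0000, -20.0000).
Jacobian J = [[2·x₂ - 1, 2·x₁], [-10·x₁ - x₂, -x₁ + 4]].
At the point, J = [[2.0000, 4.0000], [-21.5000, 2.0000]] (det J = 90.0000).
Solving J·Δ = −F gives Δ = (-0.9333, -0.0333).
Then the next iterate is (x₁, x₂)₁ = (1.0667, 1.4667).
Re-evaluating at (1.0667, 1.4667): F = (0.062358, -4.386973), so ‖F‖₂ = 4.3874.

4.3874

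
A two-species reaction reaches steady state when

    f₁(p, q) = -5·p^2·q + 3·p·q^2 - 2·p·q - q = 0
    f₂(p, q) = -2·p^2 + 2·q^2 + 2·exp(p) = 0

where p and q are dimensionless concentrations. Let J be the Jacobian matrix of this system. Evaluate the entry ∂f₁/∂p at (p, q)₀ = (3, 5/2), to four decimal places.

-61.2500

∂f₁/∂p = -10·p·q + 3·q^2 - 2·q.
At (3, 5/2) this is -61.2500.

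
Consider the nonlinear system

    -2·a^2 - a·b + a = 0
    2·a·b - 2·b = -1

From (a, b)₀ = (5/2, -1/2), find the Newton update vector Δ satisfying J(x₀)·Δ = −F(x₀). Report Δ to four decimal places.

(-0.9821, -0.1607)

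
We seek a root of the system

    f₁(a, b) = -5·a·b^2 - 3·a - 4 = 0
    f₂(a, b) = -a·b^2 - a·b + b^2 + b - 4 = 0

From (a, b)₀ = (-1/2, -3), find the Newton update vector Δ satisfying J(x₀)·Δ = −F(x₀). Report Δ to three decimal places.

(0.278, 0.444)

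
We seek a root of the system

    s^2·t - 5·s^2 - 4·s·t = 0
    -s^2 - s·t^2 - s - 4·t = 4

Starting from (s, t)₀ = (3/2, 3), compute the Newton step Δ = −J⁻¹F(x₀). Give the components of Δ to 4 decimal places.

At (3/2, 3): F = (-22.5000, -33.2500).
Jacobian J = [[2·s·t - 10·s - 4·t, s^2 - 4·s], [-2·s - t^2 - 1, -2·s·t - 4]].
At the point, J = [[-18.0000, -3.7500], [-13.0000, -13.0000]] (det J = 185.2500).
Solving J·Δ = −F gives Δ = (-0.9059, -1.6518).

(-0.9059, -1.6518)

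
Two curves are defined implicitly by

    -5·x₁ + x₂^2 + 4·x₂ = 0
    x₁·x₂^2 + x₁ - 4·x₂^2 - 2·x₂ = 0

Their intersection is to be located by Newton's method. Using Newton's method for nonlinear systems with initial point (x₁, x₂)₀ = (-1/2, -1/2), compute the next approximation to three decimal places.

(-0.269, -0.365)

At (-1/2, -1/2): F = (0.750, -0.625).
Jacobian J = [[-5, 2·x₂ + 4], [x₂^2 + 1, 2·x₁·x₂ - 8·x₂ - 2]].
At the point, J = [[-5.000, 3.000], [1.250, 2.500]] (det J = -16.250).
Solving J·Δ = −F gives Δ = (0.231, 0.135).
Then the next iterate is (x₁, x₂)₁ = (-0.269, -0.365).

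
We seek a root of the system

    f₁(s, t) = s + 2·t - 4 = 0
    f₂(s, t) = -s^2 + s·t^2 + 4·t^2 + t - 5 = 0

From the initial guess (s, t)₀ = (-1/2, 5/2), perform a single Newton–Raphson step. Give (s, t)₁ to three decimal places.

(6.750, -1.375)

At (-1/2, 5/2): F = (0.500, 19.125).
Jacobian J = [[1, 2], [-2·s + t^2, 2·s·t + 8·t + 1]].
At the point, J = [[1.000, 2.000], [7.250, 18.500]] (det J = 4.000).
Solving J·Δ = −F gives Δ = (7.250, -3.875).
Then the next iterate is (s, t)₁ = (6.750, -1.375).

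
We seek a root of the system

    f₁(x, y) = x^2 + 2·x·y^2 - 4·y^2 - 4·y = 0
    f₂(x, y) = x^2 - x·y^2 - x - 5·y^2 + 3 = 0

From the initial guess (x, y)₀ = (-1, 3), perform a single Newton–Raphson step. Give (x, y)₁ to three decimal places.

(-0.630, 1.523)

At (-1, 3): F = (-65.000, -31.000).
Jacobian J = [[2·x + 2·y^2, 4·x·y - 8·y - 4], [2·x - y^2 - 1, -2·x·y - 10·y]].
At the point, J = [[16.000, -40.000], [-12.000, -24.000]] (det J = -864.000).
Solving J·Δ = −F gives Δ = (0.370, -1.477).
Then the next iterate is (x, y)₁ = (-0.630, 1.523).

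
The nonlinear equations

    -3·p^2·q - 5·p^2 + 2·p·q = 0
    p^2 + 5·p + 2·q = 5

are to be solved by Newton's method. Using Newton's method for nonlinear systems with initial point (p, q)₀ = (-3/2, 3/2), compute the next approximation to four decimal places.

At (-3/2, 3/2): F = (-25.8750, -7.2500).
Jacobian J = [[-6·p·q - 10·p + 2·q, -3·p^2 + 2·p], [2·p + 5, 2]].
At the point, J = [[31.5000, -9.7500], [2.0000, 2.0000]] (det J = 82.5000).
Solving J·Δ = −F gives Δ = (1.4841, 2.1409).
Then the next iterate is (p, q)₁ = (-0.0159, 3.6409).

(-0.0159, 3.6409)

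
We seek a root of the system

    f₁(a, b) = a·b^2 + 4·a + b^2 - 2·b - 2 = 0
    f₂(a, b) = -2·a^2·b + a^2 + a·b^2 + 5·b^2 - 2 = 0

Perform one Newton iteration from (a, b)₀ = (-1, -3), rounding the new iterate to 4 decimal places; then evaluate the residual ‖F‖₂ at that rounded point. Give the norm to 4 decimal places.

At (-1, -3): F = (0.0000, 41.0000).
Jacobian J = [[b^2 + 4, 2·a·b + 2·b - 2], [-4·a·b + 2·a + b^2, -2·a^2 + 2·a·b + 10·b]].
At the point, J = [[13.0000, -2.0000], [-5.0000, -26.0000]] (det J = -348.0000).
Solving J·Δ = −F gives Δ = (0.2356, 1.5316).
Then the next iterate is (a, b)₁ = (-0.7644, -1.4684).
Re-evaluating at (-0.7644, -1.4684): F = (-1.612800, 9.433096), so ‖F‖₂ = 9.5700.

9.5700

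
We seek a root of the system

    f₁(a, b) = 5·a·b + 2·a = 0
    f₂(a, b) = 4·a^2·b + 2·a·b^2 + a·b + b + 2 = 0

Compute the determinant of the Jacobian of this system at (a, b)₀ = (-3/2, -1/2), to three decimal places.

J = [[5·b + 2, 5·a], [8·a·b + 2·b^2 + b, 4·a^2 + 4·a·b + a + 1]].
At the point, J = [[-0.500, -7.500], [6.000, 11.500]].
det J = 39.250.

39.250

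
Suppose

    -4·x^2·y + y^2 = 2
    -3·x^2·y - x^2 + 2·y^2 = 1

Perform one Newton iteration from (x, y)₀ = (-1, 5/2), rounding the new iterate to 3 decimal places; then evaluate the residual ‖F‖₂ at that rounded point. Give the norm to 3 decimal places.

At (-1, 5/2): F = (-5.750, 3.000).
Jacobian J = [[-8·x·y, -4·x^2 + 2·y], [-6·x·y - 2·x, -3·x^2 + 4·y]].
At the point, J = [[20.000, 1.000], [17.000, 7.000]] (det J = 123.000).
Solving J·Δ = −F gives Δ = (0.352, -1.283).
Then the next iterate is (x, y)₁ = (-0.648, 1.217).
Re-evaluating at (-0.648, 1.217): F = (-2.56300, 0.00920), so ‖F‖₂ = 2.563.

2.563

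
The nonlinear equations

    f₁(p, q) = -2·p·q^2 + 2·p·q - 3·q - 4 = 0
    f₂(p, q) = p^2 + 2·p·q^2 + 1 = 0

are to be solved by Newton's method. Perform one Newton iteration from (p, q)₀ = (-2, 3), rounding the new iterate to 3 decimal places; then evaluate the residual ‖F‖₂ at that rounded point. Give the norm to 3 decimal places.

53.855

At (-2, 3): F = (11.000, -31.000).
Jacobian J = [[-2·q^2 + 2·q, -4·p·q + 2·p - 3], [2·p + 2·q^2, 4·p·q]].
At the point, J = [[-12.000, 17.000], [14.000, -24.000]] (det J = 50.000).
Solving J·Δ = −F gives Δ = (-5.260, -4.360).
Then the next iterate is (p, q)₁ = (-7.260, -1.360).
Re-evaluating at (-7.260, -1.360): F = (46.68339, 26.85141), so ‖F‖₂ = 53.855.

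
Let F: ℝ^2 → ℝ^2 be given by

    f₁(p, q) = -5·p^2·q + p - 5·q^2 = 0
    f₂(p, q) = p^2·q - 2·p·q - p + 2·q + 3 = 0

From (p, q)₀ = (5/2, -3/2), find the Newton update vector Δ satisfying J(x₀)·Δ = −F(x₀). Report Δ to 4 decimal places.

(-1.4773, -1.1538)

At (5/2, -3/2): F = (38.1250, -4.3750).
Jacobian J = [[-10·p·q + 1, -5·p^2 - 10·q], [2·p·q - 2·q - 1, p^2 - 2·p + 2]].
At the point, J = [[38.5000, -16.2500], [-5.5000, 3.2500]] (det J = 35.7500).
Solving J·Δ = −F gives Δ = (-1.4773, -1.1538).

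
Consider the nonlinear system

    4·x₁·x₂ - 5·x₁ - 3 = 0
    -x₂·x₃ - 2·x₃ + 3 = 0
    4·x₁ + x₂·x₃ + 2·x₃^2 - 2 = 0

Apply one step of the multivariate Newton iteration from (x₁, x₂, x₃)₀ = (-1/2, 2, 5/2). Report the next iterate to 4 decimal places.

At (-1/2, 2, 5/2): F = (-4.5000, -7.0000, 13.5000).
Jacobian J = [[4·x₂ - 5, 4·x₁, 0], [0, -x₃, -x₂ - 2], [4, x₃, x₂ + 4·x₃]].
At the point, J = [[3.0000, -2.0000, 0.0000], [0.0000, -2.5000, -4.0000], [4.0000, 2.5000, 12.0000]] (det J = -28.0000).
Solving J·Δ = −F gives Δ = (1.0714, -0.6429, -1.3482).
Then the next iterate is (x₁, x₂, x₃)₁ = (0.5714, 1.3571, 1.1518).

(0.5714, 1.3571, 1.1518)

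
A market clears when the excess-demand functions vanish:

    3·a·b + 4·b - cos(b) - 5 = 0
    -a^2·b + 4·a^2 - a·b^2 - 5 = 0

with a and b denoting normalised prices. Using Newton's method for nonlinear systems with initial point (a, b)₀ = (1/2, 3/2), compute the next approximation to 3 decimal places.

At (1/2, 3/2): F = (3.17926, -5.500).
Jacobian J = [[3·b, 3·a + sin(b) + 4], [-2·a·b + 8·a - b^2, -a^2 - 2·a·b]].
At the point, J = [[4.500, 6.49749], [0.250, -1.750]] (det J = -9.49937).
Solving J·Δ = −F gives Δ = (3.176, -2.689).
Then the next iterate is (a, b)₁ = (3.676, -1.189).

(3.676, -1.189)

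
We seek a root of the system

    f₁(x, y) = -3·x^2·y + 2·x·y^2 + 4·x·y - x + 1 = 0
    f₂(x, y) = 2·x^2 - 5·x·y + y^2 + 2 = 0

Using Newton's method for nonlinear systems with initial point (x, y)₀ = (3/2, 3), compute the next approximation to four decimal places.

At (3/2, 3): F = (24.2500, -7.0000).
Jacobian J = [[-6·x·y + 2·y^2 + 4·y - 1, -3·x^2 + 4·x·y + 4·x], [4·x - 5·y, -5·x + 2·y]].
At the point, J = [[2.0000, 17.2500], [-9.0000, -1.5000]] (det J = 152.2500).
Solving J·Δ = −F gives Δ = (-0.5542, -1.3415).
Then the next iterate is (x, y)₁ = (0.9458, 1.6585).

(0.9458, 1.6585)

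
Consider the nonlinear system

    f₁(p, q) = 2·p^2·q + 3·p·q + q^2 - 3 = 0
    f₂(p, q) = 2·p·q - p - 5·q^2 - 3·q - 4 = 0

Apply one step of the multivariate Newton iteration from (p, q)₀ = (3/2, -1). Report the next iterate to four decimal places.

(0.9710, -0.1087)

At (3/2, -1): F = (-11.0000, -10.5000).
Jacobian J = [[4·p·q + 3·q, 2·p^2 + 3·p + 2·q], [2·q - 1, 2·p - 10·q - 3]].
At the point, J = [[-9.0000, 7.0000], [-3.0000, 10.0000]] (det J = -69.0000).
Solving J·Δ = −F gives Δ = (-0.5290, 0.8913).
Then the next iterate is (p, q)₁ = (0.9710, -0.1087).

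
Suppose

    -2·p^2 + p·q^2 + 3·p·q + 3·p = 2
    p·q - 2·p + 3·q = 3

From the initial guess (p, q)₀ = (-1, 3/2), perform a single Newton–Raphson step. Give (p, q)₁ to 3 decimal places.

At (-1, 3/2): F = (-13.750, 2.000).
Jacobian J = [[-4·p + q^2 + 3·q + 3, 2·p·q + 3·p], [q - 2, p + 3]].
At the point, J = [[13.750, -6.000], [-0.500, 2.000]] (det J = 24.500).
Solving J·Δ = −F gives Δ = (0.633, -0.842).
Then the next iterate is (p, q)₁ = (-0.367, 0.658).

(-0.367, 0.658)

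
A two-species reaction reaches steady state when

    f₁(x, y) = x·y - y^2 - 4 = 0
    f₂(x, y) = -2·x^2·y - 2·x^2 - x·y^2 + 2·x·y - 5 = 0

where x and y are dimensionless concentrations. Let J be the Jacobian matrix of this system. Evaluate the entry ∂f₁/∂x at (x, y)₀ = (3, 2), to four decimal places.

∂f₁/∂x = y.
At (3, 2) this is 2.0000.

2.0000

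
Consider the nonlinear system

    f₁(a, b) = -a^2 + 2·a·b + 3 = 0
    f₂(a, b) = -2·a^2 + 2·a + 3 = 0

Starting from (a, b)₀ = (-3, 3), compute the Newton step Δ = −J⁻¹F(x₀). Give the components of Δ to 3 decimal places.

(1.500, -1.000)

At (-3, 3): F = (-24.000, -21.000).
Jacobian J = [[-2·a + 2·b, 2·a], [-4·a + 2, 0]].
At the point, J = [[12.000, -6.000], [14.000, 0.000]] (det J = 84.000).
Solving J·Δ = −F gives Δ = (1.500, -1.000).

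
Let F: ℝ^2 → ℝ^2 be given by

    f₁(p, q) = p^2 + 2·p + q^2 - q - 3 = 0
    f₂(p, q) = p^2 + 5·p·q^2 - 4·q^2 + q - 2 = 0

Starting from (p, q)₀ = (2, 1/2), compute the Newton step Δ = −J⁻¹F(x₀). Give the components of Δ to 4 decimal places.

At (2, 1/2): F = (4.7500, 4.0000).
Jacobian J = [[2·p + 2, 2·q - 1], [2·p + 5·q^2, 10·p·q - 8·q + 1]].
At the point, J = [[6.0000, 0.0000], [5.2500, 7.0000]] (det J = 42.0000).
Solving J·Δ = −F gives Δ = (-0.7917, 0.0223).

(-0.7917, 0.0223)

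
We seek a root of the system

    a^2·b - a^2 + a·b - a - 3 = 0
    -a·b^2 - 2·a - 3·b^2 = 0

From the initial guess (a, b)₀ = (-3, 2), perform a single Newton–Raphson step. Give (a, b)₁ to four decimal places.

(-2.0000, 2.3333)

At (-3, 2): F = (3.0000, 6.0000).
Jacobian J = [[2·a·b - 2·a + b - 1, a^2 + a], [-b^2 - 2, -2·a·b - 6·b]].
At the point, J = [[-5.0000, 6.0000], [-6.0000, 0.0000]] (det J = 36.0000).
Solving J·Δ = −F gives Δ = (1.0000, 0.3333).
Then the next iterate is (a, b)₁ = (-2.0000, 2.3333).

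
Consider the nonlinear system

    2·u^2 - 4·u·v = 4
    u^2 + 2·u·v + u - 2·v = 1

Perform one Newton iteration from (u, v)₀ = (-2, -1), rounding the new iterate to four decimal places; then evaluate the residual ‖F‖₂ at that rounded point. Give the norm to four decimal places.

1.4142

At (-2, -1): F = (-4.0000, 7.0000).
Jacobian J = [[4·u - 4·v, -4·u], [2·u + 2·v + 1, 2·u - 2]].
At the point, J = [[-4.0000, 8.0000], [-5.0000, -6.0000]] (det J = 64.0000).
Solving J·Δ = −F gives Δ = (0.5000, 0.7500).
Then the next iterate is (u, v)₁ = (-1.5000, -0.2500).
Re-evaluating at (-1.5000, -0.2500): F = (-1.0000, 1.0000), so ‖F‖₂ = 1.4142.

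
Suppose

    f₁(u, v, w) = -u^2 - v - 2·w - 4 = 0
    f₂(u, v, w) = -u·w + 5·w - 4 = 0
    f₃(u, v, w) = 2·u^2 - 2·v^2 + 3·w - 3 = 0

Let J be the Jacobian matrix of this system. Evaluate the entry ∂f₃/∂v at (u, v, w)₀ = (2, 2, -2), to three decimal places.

-8.000

∂f₃/∂v = -4·v.
At (2, 2, -2) this is -8.000.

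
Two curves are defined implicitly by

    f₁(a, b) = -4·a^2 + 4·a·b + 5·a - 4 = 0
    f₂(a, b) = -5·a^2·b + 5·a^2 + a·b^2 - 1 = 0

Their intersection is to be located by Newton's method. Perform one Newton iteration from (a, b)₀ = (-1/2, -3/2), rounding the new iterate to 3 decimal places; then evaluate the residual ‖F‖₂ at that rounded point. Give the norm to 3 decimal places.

2.352

At (-1/2, -3/2): F = (-4.500, 1.000).
Jacobian J = [[-8·a + 4·b + 5, 4·a], [-10·a·b + 10·a + b^2, -5·a^2 + 2·a·b]].
At the point, J = [[3.000, -2.000], [-10.250, 0.250]] (det J = -19.750).
Solving J·Δ = −F gives Δ = (0.044, -2.184).
Then the next iterate is (a, b)₁ = (-0.456, -3.684).
Re-evaluating at (-0.456, -3.684): F = (-0.39213, -2.31891), so ‖F‖₂ = 2.352.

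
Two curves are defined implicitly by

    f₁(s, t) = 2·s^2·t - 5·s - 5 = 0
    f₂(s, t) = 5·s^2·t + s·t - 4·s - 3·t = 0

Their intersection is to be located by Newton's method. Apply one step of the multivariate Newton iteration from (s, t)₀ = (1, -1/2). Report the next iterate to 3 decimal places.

At (1, -1/2): F = (-11.000, -5.500).
Jacobian J = [[4·s·t - 5, 2·s^2], [10·s·t + t - 4, 5·s^2 + s - 3]].
At the point, J = [[-7.000, 2.000], [-9.500, 3.000]] (det J = -2.000).
Solving J·Δ = −F gives Δ = (-11.000, -33.000).
Then the next iterate is (s, t)₁ = (-10.000, -33.500).

(-10.000, -33.500)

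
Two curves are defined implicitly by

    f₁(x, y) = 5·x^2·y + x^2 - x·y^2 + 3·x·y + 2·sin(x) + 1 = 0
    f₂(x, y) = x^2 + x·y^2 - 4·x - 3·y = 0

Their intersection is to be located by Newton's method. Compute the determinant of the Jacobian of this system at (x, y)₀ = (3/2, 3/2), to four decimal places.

J = [[10·x·y + 2·x - y^2 + 3·y + 2·cos(x), 5·x^2 - 2·x·y + 3·x], [2·x + y^2 - 4, 2·x·y - 3]].
At the point, J = [[27.891474, 11.2500], [1.2500, 1.5000]].
det J = 27.7747.

27.7747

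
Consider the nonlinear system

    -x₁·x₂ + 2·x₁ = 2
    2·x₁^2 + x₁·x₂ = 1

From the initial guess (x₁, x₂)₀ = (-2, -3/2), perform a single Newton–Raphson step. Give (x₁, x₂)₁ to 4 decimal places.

(-1.8333, 2.7083)

At (-2, -3/2): F = (-9.0000, 10.0000).
Jacobian J = [[-x₂ + 2, -x₁], [4·x₁ + x₂, x₁]].
At the point, J = [[3.5000, 2.0000], [-9.5000, -2.0000]] (det J = 12.0000).
Solving J·Δ = −F gives Δ = (0.1667, 4.2083).
Then the next iterate is (x₁, x₂)₁ = (-1.8333, 2.7083).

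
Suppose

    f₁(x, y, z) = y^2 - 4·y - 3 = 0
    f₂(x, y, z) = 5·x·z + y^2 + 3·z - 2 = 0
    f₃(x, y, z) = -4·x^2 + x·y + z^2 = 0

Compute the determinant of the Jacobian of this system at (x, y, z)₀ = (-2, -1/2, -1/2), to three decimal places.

555.000

J = [[0, 2·y - 4, 0], [5·z, 2·y, 5·x + 3], [-8·x + y, x, 2·z]].
At the point, J = [[0.000, -5.000, 0.000], [-2.500, -1.000, -7.000], [15.500, -2.000, -1.000]].
det J = 555.000.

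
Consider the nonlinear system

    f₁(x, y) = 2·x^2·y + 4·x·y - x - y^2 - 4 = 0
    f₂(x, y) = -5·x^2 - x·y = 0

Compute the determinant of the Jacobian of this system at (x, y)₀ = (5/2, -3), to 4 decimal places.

734.5000

J = [[4·x·y + 4·y - 1, 2·x^2 + 4·x - 2·y], [-10·x - y, -x]].
At the point, J = [[-43.0000, 28.5000], [-22.0000, -2.5000]].
det J = 734.5000.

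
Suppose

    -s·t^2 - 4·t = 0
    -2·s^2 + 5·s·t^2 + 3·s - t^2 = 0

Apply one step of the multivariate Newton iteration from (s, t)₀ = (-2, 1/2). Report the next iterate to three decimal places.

(-1.376, -0.328)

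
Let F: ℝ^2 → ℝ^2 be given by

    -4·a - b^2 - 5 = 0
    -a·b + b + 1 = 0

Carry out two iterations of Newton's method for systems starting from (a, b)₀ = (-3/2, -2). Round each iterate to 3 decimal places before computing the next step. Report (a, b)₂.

At (-3/2, -2): F = (-3.000, -4.000).
Jacobian J = [[-4, -2·b], [-b, -a + 1]].
At the point, J = [[-4.000, 4.000], [2.000, 2.500]] (det J = -18.000).
Solving J·Δ = −F gives Δ = (0.472, 1.222).
Then the next iterate is (a, b)₁ = (-1.028, -0.778).
Round to (-1.028, -0.778) and repeat: F = (-1.49328, -0.57778), J = [[-4.000, 1.556], [0.778, 2.028]].
Δ = (-0.228, 0.373), so (a, b)₂ = (-1.256, -0.405).

(-1.256, -0.405)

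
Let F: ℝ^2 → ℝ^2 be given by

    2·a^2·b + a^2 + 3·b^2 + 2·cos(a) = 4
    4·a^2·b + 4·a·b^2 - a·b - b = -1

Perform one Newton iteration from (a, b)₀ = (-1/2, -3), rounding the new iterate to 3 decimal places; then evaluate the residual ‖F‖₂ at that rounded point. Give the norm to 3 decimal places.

At (-1/2, -3): F = (23.50517, -18.500).
Jacobian J = [[4·a·b + 2·a - 2·sin(a), 2·a^2 + 6·b], [8·a·b + 4·b^2 - b, 4·a^2 + 8·a·b - a - 1]].
At the point, J = [[5.95885, -17.500], [51.000, 12.500]] (det J = 966.98564).
Solving J·Δ = −F gives Δ = (0.031, 1.354).
Then the next iterate is (a, b)₁ = (-0.469, -1.646).
Re-evaluating at (-0.469, -1.646): F = (5.40784, -4.65687), so ‖F‖₂ = 7.137.

7.137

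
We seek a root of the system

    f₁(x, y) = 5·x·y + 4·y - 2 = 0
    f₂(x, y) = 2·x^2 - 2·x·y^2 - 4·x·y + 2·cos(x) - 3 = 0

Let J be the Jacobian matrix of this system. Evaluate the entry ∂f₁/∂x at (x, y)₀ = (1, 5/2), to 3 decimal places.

∂f₁/∂x = 5·y.
At (1, 5/2) this is 12.500.

12.500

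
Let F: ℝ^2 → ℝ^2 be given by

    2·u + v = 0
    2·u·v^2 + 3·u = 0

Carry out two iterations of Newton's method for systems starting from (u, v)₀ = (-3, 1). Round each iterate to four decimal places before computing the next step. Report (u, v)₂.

At (-3, 1): F = (-5.0000, -15.0000).
Jacobian J = [[2, 1], [2·v^2 + 3, 4·u·v]].
At the point, J = [[2.0000, 1.0000], [5.0000, -12.0000]] (det J = -29.0000).
Solving J·Δ = −F gives Δ = (2.5862, -0.1724).
Then the next iterate is (u, v)₁ = (-0.4138, 0.8276).
Round to (-0.4138, 0.8276) and repeat: F = (0.0000, -1.808241), J = [[2.0000, 1.0000], [4.369844, -1.369844]].
Δ = (0.2543, -0.5087), so (u, v)₂ = (-0.1595, 0.3189).

(-0.1595, 0.3189)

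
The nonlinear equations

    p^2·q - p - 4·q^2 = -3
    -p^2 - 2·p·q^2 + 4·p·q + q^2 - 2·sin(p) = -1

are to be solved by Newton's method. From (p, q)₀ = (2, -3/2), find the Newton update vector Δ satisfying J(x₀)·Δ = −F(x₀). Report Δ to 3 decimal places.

At (2, -3/2): F = (-14.000, -23.56859).
Jacobian J = [[2·p·q - 1, p^2 - 8·q], [-2·p - 2·q^2 + 4·q - 2·cos(p), -4·p·q + 4·p + 2·q]].
At the point, J = [[-7.000, 16.000], [-13.66771, 17.000]] (det J = 99.68330).
Solving J·Δ = −F gives Δ = (-1.395, 0.265).

(-1.395, 0.265)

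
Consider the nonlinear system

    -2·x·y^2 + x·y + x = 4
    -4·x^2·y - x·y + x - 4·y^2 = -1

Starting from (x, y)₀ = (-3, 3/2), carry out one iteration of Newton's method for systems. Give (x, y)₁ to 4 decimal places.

(-1.1525, 1.6130)

At (-3, 3/2): F = (2.0000, -60.5000).
Jacobian J = [[-2·y^2 + y + 1, -4·x·y + x], [-8·x·y - y + 1, -4·x^2 - x - 8·y]].
At the point, J = [[-2.0000, 15.0000], [35.5000, -45.0000]] (det J = -442.5000).
Solving J·Δ = −F gives Δ = (1.8475, 0.1130).
Then the next iterate is (x, y)₁ = (-1.1525, 1.6130).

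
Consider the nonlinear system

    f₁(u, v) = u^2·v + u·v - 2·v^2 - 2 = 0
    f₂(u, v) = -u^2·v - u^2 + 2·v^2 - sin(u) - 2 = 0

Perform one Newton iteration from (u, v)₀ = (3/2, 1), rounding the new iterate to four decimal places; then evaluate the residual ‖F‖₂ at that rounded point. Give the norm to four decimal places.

At (3/2, 1): F = (-0.2500, -5.497495).
Jacobian J = [[2·u·v + v, u^2 + u - 4·v], [-2·u·v - 2·u - cos(u), -u^2 + 4·v]].
At the point, J = [[4.0000, -0.2500], [-6.070737, 1.7500]] (det J = 5.482316).
Solving J·Δ = −F gives Δ = (0.3305, 4.2879).
Then the next iterate is (u, v)₁ = (1.8305, 5.2879).
Re-evaluating at (1.8305, 5.2879): F = (-30.525945, 31.888250), so ‖F‖₂ = 44.1440.

44.1440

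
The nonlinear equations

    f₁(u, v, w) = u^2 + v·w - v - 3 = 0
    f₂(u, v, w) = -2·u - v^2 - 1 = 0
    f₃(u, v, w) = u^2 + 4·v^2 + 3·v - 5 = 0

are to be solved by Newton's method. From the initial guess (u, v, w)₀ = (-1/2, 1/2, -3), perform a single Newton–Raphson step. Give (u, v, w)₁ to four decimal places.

(-0.7667, 0.7833, 8.2333)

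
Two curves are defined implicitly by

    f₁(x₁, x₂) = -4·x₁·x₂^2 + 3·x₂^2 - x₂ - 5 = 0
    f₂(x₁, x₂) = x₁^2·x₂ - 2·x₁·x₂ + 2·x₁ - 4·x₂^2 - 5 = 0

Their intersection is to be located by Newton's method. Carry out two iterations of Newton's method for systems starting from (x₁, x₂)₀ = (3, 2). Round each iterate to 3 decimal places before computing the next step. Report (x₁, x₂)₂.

(2.137, 0.279)

At (3, 2): F = (-43.000, -9.000).
Jacobian J = [[-4·x₂^2, -8·x₁·x₂ + 6·x₂ - 1], [2·x₁·x₂ - 2·x₂ + 2, x₁^2 - 2·x₁ - 8·x₂]].
At the point, J = [[-16.000, -37.000], [10.000, -13.000]] (det J = 578.000).
Solving J·Δ = −F gives Δ = (-0.391, -0.993).
Then the next iterate is (x₁, x₂)₁ = (2.609, 1.007).
Round to (2.609, 1.007) and repeat: F = (-13.54747, -2.23819), J = [[-4.05620, -15.97610], [5.24053, -6.46712]].
Δ = (-0.472, -0.728), so (x₁, x₂)₂ = (2.137, 0.279).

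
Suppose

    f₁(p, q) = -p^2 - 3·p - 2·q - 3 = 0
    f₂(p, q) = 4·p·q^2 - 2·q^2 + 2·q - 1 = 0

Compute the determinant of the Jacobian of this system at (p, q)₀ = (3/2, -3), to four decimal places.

204.0000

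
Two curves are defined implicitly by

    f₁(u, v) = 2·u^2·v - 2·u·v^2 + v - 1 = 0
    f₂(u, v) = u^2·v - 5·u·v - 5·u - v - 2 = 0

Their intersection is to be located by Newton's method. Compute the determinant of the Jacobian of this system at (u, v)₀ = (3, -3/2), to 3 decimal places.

J = [[4·u·v - 2·v^2, 2·u^2 - 4·u·v + 1], [2·u·v - 5·v - 5, u^2 - 5·u - 1]].
At the point, J = [[-22.500, 37.000], [-6.500, -7.000]].
det J = 398.000.

398.000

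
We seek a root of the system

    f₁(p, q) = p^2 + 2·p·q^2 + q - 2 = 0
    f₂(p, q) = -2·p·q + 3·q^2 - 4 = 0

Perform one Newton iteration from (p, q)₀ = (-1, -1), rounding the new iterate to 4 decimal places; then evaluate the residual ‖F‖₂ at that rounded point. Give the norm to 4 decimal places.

At (-1, -1): F = (-4.0000, -3.0000).
Jacobian J = [[2·p + 2·q^2, 4·p·q + 1], [-2·q, -2·p + 6·q]].
At the point, J = [[0.0000, 5.0000], [2.0000, -4.0000]] (det J = -10.0000).
Solving J·Δ = −F gives Δ = (3.1000, 0.8000).
Then the next iterate is (p, q)₁ = (2.1000, -0.2000).
Re-evaluating at (2.1000, -0.2000): F = (2.3780, -3.0400), so ‖F‖₂ = 3.8596.

3.8596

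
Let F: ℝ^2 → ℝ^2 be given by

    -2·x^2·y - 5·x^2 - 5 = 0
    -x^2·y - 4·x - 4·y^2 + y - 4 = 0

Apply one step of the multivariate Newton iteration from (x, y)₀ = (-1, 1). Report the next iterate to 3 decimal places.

At (-1, 1): F = (-12.000, -4.000).
Jacobian J = [[-4·x·y - 10·x, -2·x^2], [-2·x·y - 4, -x^2 - 8·y + 1]].
At the point, J = [[14.000, -2.000], [-2.000, -8.000]] (det J = -116.000).
Solving J·Δ = −F gives Δ = (0.759, -0.690).
Then the next iterate is (x, y)₁ = (-0.241, 0.310).

(-0.241, 0.310)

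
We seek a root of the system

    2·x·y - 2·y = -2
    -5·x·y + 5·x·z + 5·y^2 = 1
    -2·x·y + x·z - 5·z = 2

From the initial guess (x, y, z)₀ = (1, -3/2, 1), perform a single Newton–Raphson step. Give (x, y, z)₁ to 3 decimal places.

(1.667, -0.137, 0.235)

At (1, -3/2, 1): F = (2.000, 22.750, -3.000).
Jacobian J = [[2·y, 2·x - 2, 0], [-5·y + 5·z, -5·x + 10·y, 5·x], [-2·y + z, -2·x, x - 5]].
At the point, J = [[-3.000, 0.000, 0.000], [12.500, -20.000, 5.000], [4.000, -2.000, -4.000]] (det J = -270.000).
Solving J·Δ = −F gives Δ = (0.667, 1.363, -0.765).
Then the next iterate is (x, y, z)₁ = (1.667, -0.137, 0.235).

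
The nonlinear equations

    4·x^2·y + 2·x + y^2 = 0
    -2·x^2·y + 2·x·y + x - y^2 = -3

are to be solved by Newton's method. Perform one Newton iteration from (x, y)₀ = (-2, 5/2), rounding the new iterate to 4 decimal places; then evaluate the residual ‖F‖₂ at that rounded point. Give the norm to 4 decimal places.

2.7071

At (-2, 5/2): F = (42.2500, -35.2500).
Jacobian J = [[8·x·y + 2, 4·x^2 + 2·y], [-4·x·y + 2·y + 1, -2·x^2 + 2·x - 2·y]].
At the point, J = [[-38.0000, 21.0000], [26.0000, -17.0000]] (det J = 100.0000).
Solving J·Δ = −F gives Δ = (-0.2200, -2.4100).
Then the next iterate is (x, y)₁ = (-2.2200, 0.0900).
Re-evaluating at (-2.2200, 0.0900): F = (-2.657676, -0.514812), so ‖F‖₂ = 2.7071.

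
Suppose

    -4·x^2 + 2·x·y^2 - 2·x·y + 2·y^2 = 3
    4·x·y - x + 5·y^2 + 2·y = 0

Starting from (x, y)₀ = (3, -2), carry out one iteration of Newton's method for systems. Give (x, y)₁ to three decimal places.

At (3, -2): F = (5.000, -11.000).
Jacobian J = [[-8·x + 2·y^2 - 2·y, 4·x·y - 2·x + 4·y], [4·y - 1, 4·x + 10·y + 2]].
At the point, J = [[-12.000, -38.000], [-9.000, -6.000]] (det J = -270.000).
Solving J·Δ = −F gives Δ = (-1.659, 0.656).
Then the next iterate is (x, y)₁ = (1.341, -1.344).

(1.341, -1.344)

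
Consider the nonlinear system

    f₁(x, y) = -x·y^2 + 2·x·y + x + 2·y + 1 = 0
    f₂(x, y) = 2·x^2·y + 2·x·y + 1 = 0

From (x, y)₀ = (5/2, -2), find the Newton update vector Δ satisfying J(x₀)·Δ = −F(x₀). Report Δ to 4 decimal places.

(-0.7680, 0.8897)

At (5/2, -2): F = (-20.5000, -34.0000).
Jacobian J = [[-y^2 + 2·y + 1, -2·x·y + 2·x + 2], [4·x·y + 2·y, 2·x^2 + 2·x]].
At the point, J = [[-7.0000, 17.0000], [-24.0000, 17.5000]] (det J = 285.5000).
Solving J·Δ = −F gives Δ = (-0.7680, 0.8897).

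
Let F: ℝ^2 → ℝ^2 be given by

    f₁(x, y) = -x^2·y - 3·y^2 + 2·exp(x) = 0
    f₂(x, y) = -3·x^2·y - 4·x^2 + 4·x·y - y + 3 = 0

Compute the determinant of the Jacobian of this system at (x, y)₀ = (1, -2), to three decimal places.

44.000

J = [[-2·x·y + 2·exp(x), -x^2 - 6·y], [-6·x·y - 8·x + 4·y, -3·x^2 + 4·x - 1]].
At the point, J = [[9.43656, 11.000], [-4.000, 0.000]].
det J = 44.000.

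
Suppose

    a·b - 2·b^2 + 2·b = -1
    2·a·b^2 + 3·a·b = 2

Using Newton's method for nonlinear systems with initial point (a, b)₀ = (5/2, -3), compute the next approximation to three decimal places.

At (5/2, -3): F = (-30.500, 20.500).
Jacobian J = [[b, a - 4·b + 2], [2·b^2 + 3·b, 4·a·b + 3·a]].
At the point, J = [[-3.000, 16.500], [9.000, -22.500]] (det J = -81.000).
Solving J·Δ = −F gives Δ = (4.296, 2.630).
Then the next iterate is (a, b)₁ = (6.796, -0.370).

(6.796, -0.370)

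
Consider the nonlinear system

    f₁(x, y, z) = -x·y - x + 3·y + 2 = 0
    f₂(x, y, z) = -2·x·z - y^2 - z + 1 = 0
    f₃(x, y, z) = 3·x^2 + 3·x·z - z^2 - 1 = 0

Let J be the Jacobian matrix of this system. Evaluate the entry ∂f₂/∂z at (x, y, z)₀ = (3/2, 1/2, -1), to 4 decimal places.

-4.0000

∂f₂/∂z = -2·x - 1.
At (3/2, 1/2, -1) this is -4.0000.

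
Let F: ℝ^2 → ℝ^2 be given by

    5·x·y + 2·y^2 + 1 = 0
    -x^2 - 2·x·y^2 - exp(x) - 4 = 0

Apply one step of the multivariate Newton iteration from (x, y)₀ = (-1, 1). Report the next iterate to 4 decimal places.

At (-1, 1): F = (-2.0000, -3.367879).
Jacobian J = [[5·y, 5·x + 4·y], [-2·x - 2·y^2 - exp(x), -4·x·y]].
At the point, J = [[5.0000, -1.0000], [-0.367879, 4.0000]] (det J = 19.632121).
Solving J·Δ = −F gives Δ = (0.5790, 0.8952).
Then the next iterate is (x, y)₁ = (-0.4210, 1.8952).

(-0.4210, 1.8952)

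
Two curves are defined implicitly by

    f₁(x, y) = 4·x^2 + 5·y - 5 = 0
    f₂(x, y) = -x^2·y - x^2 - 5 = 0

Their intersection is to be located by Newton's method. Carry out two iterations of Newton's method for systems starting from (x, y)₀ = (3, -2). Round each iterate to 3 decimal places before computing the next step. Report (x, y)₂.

(2.013, -2.225)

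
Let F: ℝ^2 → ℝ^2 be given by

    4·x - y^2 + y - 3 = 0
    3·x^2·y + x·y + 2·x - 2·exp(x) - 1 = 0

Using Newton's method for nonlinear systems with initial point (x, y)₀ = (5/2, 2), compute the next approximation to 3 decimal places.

(0.984, 1.646)

At (5/2, 2): F = (5.000, 22.13501).
Jacobian J = [[4, -2·y + 1], [6·x·y + y - 2·exp(x) + 2, 3·x^2 + x]].
At the point, J = [[4.000, -3.000], [9.63501, 21.250]] (det J = 113.90504).
Solving J·Δ = −F gives Δ = (-1.516, -0.354).
Then the next iterate is (x, y)₁ = (0.984, 1.646).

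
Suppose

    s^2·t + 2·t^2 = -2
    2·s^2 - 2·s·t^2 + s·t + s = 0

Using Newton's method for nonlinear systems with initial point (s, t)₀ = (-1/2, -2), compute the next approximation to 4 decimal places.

(-0.5424, -0.7851)

At (-1/2, -2): F = (9.5000, 5.0000).
Jacobian J = [[2·s·t, s^2 + 4·t], [4·s - 2·t^2 + t + 1, -4·s·t + s]].
At the point, J = [[2.0000, -7.7500], [-11.0000, -4.5000]] (det J = -94.2500).
Solving J·Δ = −F gives Δ = (-0.0424, 1.2149).
Then the next iterate is (s, t)₁ = (-0.5424, -0.7851).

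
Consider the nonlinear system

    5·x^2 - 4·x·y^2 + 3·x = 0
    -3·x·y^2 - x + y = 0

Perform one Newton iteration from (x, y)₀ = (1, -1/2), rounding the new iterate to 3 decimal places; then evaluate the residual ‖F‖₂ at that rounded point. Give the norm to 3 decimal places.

1.569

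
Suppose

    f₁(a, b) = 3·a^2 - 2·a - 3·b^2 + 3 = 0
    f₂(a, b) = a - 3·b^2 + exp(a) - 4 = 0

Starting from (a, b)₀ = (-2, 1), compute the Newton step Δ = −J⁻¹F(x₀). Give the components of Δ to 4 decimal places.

At (-2, 1): F = (16.0000, -8.864665).
Jacobian J = [[6·a - 2, -6·b], [exp(a) + 1, -6·b]].
At the point, J = [[-14.0000, -6.0000], [1.135335, -6.0000]] (det J = 90.812012).
Solving J·Δ = −F gives Δ = (1.6428, -1.1666).

(1.6428, -1.1666)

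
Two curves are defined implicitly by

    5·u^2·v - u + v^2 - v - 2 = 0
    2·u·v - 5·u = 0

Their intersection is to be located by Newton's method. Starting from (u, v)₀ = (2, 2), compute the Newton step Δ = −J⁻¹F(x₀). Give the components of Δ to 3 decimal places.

(-1.106, 0.223)

At (2, 2): F = (38.000, -2.000).
Jacobian J = [[10·u·v - 1, 5·u^2 + 2·v - 1], [2·v - 5, 2·u]].
At the point, J = [[39.000, 23.000], [-1.000, 4.000]] (det J = 179.000).
Solving J·Δ = −F gives Δ = (-1.106, 0.223).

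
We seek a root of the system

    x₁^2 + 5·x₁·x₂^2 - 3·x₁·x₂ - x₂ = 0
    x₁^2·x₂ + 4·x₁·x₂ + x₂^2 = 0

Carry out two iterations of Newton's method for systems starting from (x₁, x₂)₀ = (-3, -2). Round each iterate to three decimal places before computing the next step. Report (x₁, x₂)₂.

(-4.080, -0.648)

At (-3, -2): F = (-67.000, 10.000).
Jacobian J = [[2·x₁ + 5·x₂^2 - 3·x₂, 10·x₁·x₂ - 3·x₁ - 1], [2·x₁·x₂ + 4·x₂, x₁^2 + 4·x₁ + 2·x₂]].
At the point, J = [[20.000, 68.000], [4.000, -7.000]] (det J = -412.000).
Solving J·Δ = −F gives Δ = (-0.512, 1.136).
Then the next iterate is (x₁, x₂)₁ = (-3.512, -0.864).
Round to (-3.512, -0.864) and repeat: F = (-9.01343, 2.22727), J = [[-0.69952, 39.87968], [2.61274, -3.44186]].
Δ = (-0.568, 0.216), so (x₁, x₂)₂ = (-4.080, -0.648).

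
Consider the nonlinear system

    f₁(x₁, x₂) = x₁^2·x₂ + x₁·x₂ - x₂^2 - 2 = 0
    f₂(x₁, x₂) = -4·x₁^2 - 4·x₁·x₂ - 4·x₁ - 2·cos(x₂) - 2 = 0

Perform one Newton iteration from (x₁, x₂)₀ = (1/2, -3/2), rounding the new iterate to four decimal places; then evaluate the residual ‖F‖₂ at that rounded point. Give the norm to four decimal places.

8.6301

At (1/2, -3/2): F = (-5.3750, -2.141474).
Jacobian J = [[2·x₁·x₂ + x₂, x₁^2 + x₁ - 2·x₂], [-8·x₁ - 4·x₂ - 4, -4·x₁ + 2·sin(x₂)]].
At the point, J = [[-3.0000, 3.7500], [-2.0000, -3.994990]] (det J = 19.484970).
Solving J·Δ = −F gives Δ = (-1.5142, 0.2220).
Then the next iterate is (x₁, x₂)₁ = (-1.0142, -1.2780).
Re-evaluating at (-1.0142, -1.2780): F = (-3.651689, -7.819458), so ‖F‖₂ = 8.6301.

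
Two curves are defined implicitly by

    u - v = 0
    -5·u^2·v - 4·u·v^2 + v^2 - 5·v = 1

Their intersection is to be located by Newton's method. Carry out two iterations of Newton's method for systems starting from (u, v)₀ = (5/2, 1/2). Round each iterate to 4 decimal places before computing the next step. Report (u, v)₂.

(0.1830, 0.1830)

At (5/2, 1/2): F = (2.0000, -21.3750).
Jacobian J = [[1, -1], [-10·u·v - 4·v^2, -5·u^2 - 8·u·v + 2·v - 5]].
At the point, J = [[1.0000, -1.0000], [-13.5000, -45.2500]] (det J = -58.7500).
Solving J·Δ = −F gives Δ = (-1.9043, 0.0957).
Then the next iterate is (u, v)₁ = (0.5957, 0.5957).
Round to (0.5957, 0.5957) and repeat: F = (0.0000, -5.526144), J = [[1.0000, -1.0000], [-4.968019, -8.421760]].
Δ = (-0.4127, -0.4127), so (u, v)₂ = (0.1830, 0.1830).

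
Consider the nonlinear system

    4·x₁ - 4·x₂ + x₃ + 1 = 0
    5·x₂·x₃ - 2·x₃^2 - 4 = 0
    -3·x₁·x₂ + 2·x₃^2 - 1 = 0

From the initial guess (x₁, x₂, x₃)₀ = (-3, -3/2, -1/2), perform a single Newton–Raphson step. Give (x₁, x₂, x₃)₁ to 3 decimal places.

(-1.040, -1.005, -0.861)

At (-3, -3/2, -1/2): F = (-5.500, -0.750, -14.000).
Jacobian J = [[4, -4, 1], [0, 5·x₃, 5·x₂ - 4·x₃], [-3·x₂, -3·x₁, 4·x₃]].
At the point, J = [[4.000, -4.000, 1.000], [0.000, -2.500, -5.500], [4.500, 9.000, -2.000]] (det J = 328.250).
Solving J·Δ = −F gives Δ = (1.960, 0.495, -0.361).
Then the next iterate is (x₁, x₂, x₃)₁ = (-1.040, -1.005, -0.861).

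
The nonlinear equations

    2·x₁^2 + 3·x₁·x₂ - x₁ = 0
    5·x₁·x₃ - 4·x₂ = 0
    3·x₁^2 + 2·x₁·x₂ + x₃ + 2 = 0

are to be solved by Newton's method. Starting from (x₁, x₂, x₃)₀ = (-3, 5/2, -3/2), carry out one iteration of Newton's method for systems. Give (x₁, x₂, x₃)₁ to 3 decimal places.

(-1.513, 1.425, -1.123)

At (-3, 5/2, -3/2): F = (-1.500, 12.500, 12.500).
Jacobian J = [[4·x₁ + 3·x₂ - 1, 3·x₁, 0], [5·x₃, -4, 5·x₁], [6·x₁ + 2·x₂, 2·x₁, 1]].
At the point, J = [[-5.500, -9.000, 0.000], [-7.500, -4.000, -15.000], [-13.000, -6.000, 1.000]] (det J = -1305.500).
Solving J·Δ = −F gives Δ = (1.487, -1.075, 0.377).
Then the next iterate is (x₁, x₂, x₃)₁ = (-1.513, 1.425, -1.123).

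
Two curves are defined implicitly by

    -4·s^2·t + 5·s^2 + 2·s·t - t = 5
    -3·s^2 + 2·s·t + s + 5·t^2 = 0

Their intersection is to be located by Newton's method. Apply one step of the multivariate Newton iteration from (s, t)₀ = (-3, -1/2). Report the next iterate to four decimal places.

(-1.5696, -0.5002)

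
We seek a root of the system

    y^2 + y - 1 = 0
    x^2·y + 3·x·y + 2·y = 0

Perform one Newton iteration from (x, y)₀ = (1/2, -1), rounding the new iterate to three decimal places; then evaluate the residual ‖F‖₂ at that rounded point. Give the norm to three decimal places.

1.104

At (1/2, -1): F = (-1.000, -3.750).
Jacobian J = [[0, 2·y + 1], [2·x·y + 3·y, x^2 + 3·x + 2]].
At the point, J = [[0.000, -1.000], [-4.000, 3.750]] (det J = -4.000).
Solving J·Δ = −F gives Δ = (-1.875, -1.000).
Then the next iterate is (x, y)₁ = (-1.375, -2.000).
Re-evaluating at (-1.375, -2.000): F = (1.000, 0.46875), so ‖F‖₂ = 1.104.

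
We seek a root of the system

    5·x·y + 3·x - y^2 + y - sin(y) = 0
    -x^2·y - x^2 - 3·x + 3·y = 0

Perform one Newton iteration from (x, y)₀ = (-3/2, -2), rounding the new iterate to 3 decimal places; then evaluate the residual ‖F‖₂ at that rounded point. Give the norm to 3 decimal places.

1.731

At (-3/2, -2): F = (5.40930, 0.750).
Jacobian J = [[5·y + 3, 5·x - 2·y - cos(y) + 1], [-2·x·y - 2·x - 3, -x^2 + 3]].
At the point, J = [[-7.000, -2.08385], [-6.000, 0.750]] (det J = -17.75312).
Solving J·Δ = −F gives Δ = (0.317, 1.532).
Then the next iterate is (x, y)₁ = (-1.183, -0.468).
Re-evaluating at (-1.183, -0.468): F = (-1.01670, 1.40047), so ‖F‖₂ = 1.731.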